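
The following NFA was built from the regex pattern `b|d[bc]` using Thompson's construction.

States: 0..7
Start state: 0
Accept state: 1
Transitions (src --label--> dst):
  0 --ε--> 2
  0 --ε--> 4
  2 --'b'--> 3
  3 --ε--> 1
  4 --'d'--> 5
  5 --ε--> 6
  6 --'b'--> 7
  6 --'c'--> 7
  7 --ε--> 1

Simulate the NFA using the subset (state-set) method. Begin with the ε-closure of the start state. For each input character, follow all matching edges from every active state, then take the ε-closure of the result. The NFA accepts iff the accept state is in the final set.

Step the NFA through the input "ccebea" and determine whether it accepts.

Answer: REJECT

Trace:
initial (ε-close {0}): {0,2,4}
'c' @ 1: {}  — no active states
rest 'cebea' ignored (set empty)
end set {} — state 1 not in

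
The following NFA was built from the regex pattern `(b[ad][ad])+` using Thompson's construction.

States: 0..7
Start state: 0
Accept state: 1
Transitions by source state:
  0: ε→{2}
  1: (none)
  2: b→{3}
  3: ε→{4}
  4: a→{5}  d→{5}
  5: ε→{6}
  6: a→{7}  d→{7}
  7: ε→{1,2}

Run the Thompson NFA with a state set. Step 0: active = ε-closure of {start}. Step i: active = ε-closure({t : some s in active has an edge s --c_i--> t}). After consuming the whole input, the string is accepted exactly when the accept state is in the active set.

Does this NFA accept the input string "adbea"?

Answer: REJECT

Trace:
initial (ε-close {0}): {0,2}
'a' @ 1: {}  — dead — no transitions
rest 'dbea' ignored (set empty)
after full input: {}  (accept=1 not in)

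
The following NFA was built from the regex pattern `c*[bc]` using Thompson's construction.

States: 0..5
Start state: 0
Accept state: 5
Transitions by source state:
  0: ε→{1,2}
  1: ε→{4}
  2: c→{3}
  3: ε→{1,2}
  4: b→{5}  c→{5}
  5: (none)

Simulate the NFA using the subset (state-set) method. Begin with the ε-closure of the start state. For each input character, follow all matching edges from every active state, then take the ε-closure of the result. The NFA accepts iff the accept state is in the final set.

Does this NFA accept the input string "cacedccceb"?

initial (ε-close {0}): {0,1,2,4}
'c' @ 1: {1,2,3,4,5}  (accept∈set)
'a' @ 2: {}  — dead — no transitions
rest 'cedccceb' ignored (set empty)
final: {}; accept 5 not in set

Answer: REJECT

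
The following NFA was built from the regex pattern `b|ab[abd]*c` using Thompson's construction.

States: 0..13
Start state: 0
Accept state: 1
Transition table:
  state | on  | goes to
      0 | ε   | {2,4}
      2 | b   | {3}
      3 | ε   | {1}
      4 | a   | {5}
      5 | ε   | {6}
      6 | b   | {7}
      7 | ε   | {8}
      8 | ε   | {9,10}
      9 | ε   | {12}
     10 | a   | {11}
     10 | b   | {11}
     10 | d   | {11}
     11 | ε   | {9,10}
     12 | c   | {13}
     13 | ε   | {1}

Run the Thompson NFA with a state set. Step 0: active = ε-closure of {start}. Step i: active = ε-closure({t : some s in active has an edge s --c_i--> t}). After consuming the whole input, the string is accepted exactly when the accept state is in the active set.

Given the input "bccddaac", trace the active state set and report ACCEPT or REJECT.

start: ε-closure({0}) = {0,2,4}
'b' @ 1: {1,3}  [accepting]
'c' @ 2: {}  — state set empty
rest 'cddaac' ignored (set empty)
final: {}; accept 1 not in set

Answer: REJECT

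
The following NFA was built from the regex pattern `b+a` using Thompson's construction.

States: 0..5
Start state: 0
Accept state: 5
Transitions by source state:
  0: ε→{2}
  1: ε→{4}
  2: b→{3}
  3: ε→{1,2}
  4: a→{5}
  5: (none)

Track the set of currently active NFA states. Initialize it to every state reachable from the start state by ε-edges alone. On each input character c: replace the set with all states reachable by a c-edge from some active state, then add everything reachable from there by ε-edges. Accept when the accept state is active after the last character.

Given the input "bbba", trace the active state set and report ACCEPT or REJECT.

S₀ = ε-closure({0}) = {0,2}
'b' @ 1: {1,2,3,4}
'b' @ 2: {1,2,3,4}
'b' @ 3: {1,2,3,4}
'a' @ 4: {5}  ✓accept
end set {5} — state 5 in

Answer: ACCEPT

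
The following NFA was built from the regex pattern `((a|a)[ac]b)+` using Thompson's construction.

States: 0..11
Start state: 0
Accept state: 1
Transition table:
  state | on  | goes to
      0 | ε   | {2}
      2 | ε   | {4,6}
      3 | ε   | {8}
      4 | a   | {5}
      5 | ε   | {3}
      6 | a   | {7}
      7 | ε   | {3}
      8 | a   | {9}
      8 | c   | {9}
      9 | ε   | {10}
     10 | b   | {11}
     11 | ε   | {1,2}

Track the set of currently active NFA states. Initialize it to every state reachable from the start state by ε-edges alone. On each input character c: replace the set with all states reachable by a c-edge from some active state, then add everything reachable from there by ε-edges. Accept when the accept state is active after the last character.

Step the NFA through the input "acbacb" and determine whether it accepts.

S₀ = ε-closure({0}) = {0,2,4,6}
'a' @ 1: {3,5,7,8}
'c' @ 2: {9,10}
'b' @ 3: {1,2,4,6,11}  [accepting]
'a' @ 4: {3,5,7,8}
'c' @ 5: {9,10}
'b' @ 6: {1,2,4,6,11}  [accepting]
end set {1,2,4,6,11} — state 1 in

Answer: ACCEPT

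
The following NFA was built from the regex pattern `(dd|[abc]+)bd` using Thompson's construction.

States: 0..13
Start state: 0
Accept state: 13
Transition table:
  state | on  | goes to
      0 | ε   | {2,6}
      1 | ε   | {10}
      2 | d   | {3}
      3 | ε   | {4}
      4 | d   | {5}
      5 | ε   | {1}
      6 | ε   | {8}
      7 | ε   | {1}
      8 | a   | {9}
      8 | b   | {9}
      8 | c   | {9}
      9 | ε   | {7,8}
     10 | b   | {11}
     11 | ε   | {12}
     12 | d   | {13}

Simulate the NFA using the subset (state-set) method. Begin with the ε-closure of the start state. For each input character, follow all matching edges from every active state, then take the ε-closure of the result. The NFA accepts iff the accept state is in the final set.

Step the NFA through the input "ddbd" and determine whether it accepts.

S₀ = ε-closure({0}) = {0,2,6,8}
'd' @ 1: {3,4}
'd' @ 2: {1,5,10}
'b' @ 3: {11,12}
'd' @ 4: {13}  [accepting]
final: {13}; accept 13 in set

Answer: ACCEPT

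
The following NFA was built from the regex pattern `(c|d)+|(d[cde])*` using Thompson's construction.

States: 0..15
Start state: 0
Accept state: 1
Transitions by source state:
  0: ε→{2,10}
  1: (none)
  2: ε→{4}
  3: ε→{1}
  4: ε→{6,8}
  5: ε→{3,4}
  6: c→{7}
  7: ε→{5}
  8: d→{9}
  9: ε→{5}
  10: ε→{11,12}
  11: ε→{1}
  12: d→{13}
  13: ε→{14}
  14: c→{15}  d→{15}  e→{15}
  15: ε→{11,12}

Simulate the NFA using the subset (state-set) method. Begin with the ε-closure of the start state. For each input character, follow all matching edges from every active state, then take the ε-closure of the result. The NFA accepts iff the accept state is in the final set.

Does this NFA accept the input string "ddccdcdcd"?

Answer: ACCEPT

Derivation:
S₀ = ε-closure({0}) = {0,1,2,4,6,8,10,11,12}
'd' @ 1: {1,3,4,5,6,8,9,13,14}  (accept∈set)
'd' @ 2: {1,3,4,5,6,8,9,11,12,15}  (accept∈set)
'c' @ 3: {1,3,4,5,6,7,8}  (accept∈set)
'c' @ 4: {1,3,4,5,6,7,8}  (accept∈set)
'd' @ 5: {1,3,4,5,6,8,9}  (accept∈set)
'c' @ 6: {1,3,4,5,6,7,8}  (accept∈set)
'd' @ 7: {1,3,4,5,6,8,9}  (accept∈set)
'c' @ 8: {1,3,4,5,6,7,8}  (accept∈set)
'd' @ 9: {1,3,4,5,6,8,9}  (accept∈set)
after full input: {1,3,4,5,6,8,9}  (accept=1 in)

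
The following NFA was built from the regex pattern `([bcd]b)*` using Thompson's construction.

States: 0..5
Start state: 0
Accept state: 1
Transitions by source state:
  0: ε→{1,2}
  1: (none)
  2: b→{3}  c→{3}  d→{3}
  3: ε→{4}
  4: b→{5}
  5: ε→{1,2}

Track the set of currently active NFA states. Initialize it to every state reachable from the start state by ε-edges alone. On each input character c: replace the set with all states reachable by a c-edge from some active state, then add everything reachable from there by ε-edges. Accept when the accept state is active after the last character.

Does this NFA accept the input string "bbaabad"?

Answer: REJECT

Derivation:
S₀ = ε-closure({0}) = {0,1,2}
'b' @ 1: {3,4}
'b' @ 2: {1,2,5}  ✓accept
'a' @ 3: {}  — no active states
rest 'abad' ignored (set empty)
after full input: {}  (accept=1 not in)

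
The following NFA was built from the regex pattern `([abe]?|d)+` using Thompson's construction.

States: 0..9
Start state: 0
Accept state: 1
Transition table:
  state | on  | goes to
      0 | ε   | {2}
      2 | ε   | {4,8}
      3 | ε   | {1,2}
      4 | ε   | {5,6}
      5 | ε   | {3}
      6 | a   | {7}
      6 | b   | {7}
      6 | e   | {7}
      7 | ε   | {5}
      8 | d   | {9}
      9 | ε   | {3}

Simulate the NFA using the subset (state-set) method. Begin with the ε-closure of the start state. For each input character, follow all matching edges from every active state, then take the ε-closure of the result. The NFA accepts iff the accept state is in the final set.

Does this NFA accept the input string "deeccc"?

S₀ = ε-closure({0}) = {0,1,2,3,4,5,6,8}
'd' @ 1: {1,2,3,4,5,6,8,9}  (accept∈set)
'e' @ 2: {1,2,3,4,5,6,7,8}  (accept∈set)
'e' @ 3: {1,2,3,4,5,6,7,8}  (accept∈set)
'c' @ 4: {}  — dead — no transitions
rest 'cc' ignored (set empty)
final: {}; accept 1 not in set

Answer: REJECT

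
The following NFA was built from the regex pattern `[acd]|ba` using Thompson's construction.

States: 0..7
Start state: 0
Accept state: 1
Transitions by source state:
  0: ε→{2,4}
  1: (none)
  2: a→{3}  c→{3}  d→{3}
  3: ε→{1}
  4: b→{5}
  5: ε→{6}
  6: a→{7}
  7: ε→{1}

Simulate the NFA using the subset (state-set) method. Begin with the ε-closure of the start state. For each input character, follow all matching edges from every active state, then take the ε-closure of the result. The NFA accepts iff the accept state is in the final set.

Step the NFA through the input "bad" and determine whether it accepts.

Answer: REJECT

Derivation:
start: ε-closure({0}) = {0,2,4}
'b' @ 1: {5,6}
'a' @ 2: {1,7}  [accepting]
'd' @ 3: {}  — no active states
end set {} — state 1 not in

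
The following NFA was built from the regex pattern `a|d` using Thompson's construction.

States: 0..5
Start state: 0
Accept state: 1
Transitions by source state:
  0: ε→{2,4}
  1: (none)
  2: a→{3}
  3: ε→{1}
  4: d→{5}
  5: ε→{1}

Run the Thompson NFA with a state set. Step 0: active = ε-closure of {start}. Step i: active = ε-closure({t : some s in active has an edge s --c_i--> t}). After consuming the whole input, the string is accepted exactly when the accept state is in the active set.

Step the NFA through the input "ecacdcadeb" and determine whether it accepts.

S₀ = ε-closure({0}) = {0,2,4}
'e' @ 1: {}  — no active states
rest 'cacdcadeb' ignored (set empty)
after full input: {}  (accept=1 not in)

Answer: REJECT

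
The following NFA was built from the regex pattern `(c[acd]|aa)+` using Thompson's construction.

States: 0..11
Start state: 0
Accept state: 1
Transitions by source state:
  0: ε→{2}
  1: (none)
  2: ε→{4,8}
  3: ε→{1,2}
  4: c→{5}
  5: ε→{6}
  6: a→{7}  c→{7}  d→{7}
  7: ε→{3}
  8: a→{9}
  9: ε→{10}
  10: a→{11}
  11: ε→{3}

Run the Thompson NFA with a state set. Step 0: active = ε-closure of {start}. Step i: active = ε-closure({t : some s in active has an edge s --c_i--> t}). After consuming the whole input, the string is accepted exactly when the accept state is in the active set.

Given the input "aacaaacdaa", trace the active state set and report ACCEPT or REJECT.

S₀ = ε-closure({0}) = {0,2,4,8}
'a' @ 1: {9,10}
'a' @ 2: {1,2,3,4,8,11}  ✓accept
'c' @ 3: {5,6}
'a' @ 4: {1,2,3,4,7,8}  ✓accept
'a' @ 5: {9,10}
'a' @ 6: {1,2,3,4,8,11}  ✓accept
'c' @ 7: {5,6}
'd' @ 8: {1,2,3,4,7,8}  ✓accept
'a' @ 9: {9,10}
'a' @ 10: {1,2,3,4,8,11}  ✓accept
final: {1,2,3,4,8,11}; accept 1 in set

Answer: ACCEPT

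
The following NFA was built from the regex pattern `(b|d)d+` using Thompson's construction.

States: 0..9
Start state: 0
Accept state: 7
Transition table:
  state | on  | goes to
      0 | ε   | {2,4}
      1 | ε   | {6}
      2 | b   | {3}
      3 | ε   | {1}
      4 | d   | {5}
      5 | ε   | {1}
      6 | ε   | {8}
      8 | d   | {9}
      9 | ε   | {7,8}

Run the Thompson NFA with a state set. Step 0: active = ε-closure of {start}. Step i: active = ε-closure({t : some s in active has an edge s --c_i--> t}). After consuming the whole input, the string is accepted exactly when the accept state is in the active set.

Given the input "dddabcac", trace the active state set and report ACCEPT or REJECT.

start: ε-closure({0}) = {0,2,4}
'd' @ 1: {1,5,6,8}
'd' @ 2: {7,8,9}  ✓accept
'd' @ 3: {7,8,9}  ✓accept
'a' @ 4: {}  — state set empty
rest 'bcac' ignored (set empty)
final: {}; accept 7 not in set

Answer: REJECT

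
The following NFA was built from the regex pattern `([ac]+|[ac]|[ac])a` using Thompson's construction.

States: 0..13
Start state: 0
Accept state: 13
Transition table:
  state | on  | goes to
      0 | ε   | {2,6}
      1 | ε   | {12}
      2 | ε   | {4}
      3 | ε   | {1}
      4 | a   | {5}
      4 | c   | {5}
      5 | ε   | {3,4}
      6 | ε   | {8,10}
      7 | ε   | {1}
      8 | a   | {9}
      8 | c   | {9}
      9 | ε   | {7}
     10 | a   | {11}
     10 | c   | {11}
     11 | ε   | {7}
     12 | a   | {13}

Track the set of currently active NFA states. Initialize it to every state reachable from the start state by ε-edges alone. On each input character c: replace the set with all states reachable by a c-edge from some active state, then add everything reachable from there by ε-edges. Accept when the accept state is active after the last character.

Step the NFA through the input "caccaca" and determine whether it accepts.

Answer: ACCEPT

Trace:
start: ε-closure({0}) = {0,2,4,6,8,10}
'c' @ 1: {1,3,4,5,7,9,11,12}
'a' @ 2: {1,3,4,5,12,13}  (accept∈set)
'c' @ 3: {1,3,4,5,12}
'c' @ 4: {1,3,4,5,12}
'a' @ 5: {1,3,4,5,12,13}  (accept∈set)
'c' @ 6: {1,3,4,5,12}
'a' @ 7: {1,3,4,5,12,13}  (accept∈set)
final: {1,3,4,5,12,13}; accept 13 in set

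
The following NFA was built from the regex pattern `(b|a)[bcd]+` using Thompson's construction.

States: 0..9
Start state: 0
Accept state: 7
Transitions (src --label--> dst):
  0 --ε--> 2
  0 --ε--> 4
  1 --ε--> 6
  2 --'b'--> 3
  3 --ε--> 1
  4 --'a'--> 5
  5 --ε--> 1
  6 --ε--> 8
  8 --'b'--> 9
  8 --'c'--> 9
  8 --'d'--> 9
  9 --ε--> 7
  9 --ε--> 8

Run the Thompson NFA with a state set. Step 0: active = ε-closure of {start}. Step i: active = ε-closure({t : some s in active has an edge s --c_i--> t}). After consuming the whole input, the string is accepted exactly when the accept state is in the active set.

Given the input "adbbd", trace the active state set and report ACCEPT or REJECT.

initial (ε-close {0}): {0,2,4}
'a' @ 1: {1,5,6,8}
'd' @ 2: {7,8,9}  [accepting]
'b' @ 3: {7,8,9}  [accepting]
'b' @ 4: {7,8,9}  [accepting]
'd' @ 5: {7,8,9}  [accepting]
end set {7,8,9} — state 7 in

Answer: ACCEPT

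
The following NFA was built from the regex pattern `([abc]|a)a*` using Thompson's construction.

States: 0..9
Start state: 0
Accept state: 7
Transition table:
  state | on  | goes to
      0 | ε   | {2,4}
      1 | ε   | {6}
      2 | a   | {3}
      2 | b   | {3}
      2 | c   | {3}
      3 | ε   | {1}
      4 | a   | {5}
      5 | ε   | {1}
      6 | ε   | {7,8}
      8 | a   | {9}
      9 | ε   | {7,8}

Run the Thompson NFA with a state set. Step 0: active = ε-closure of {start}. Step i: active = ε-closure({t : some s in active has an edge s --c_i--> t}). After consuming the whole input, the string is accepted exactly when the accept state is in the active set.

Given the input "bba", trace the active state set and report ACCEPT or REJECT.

Answer: REJECT

Steps:
start: ε-closure({0}) = {0,2,4}
'b' @ 1: {1,3,6,7,8}  ✓accept
'b' @ 2: {}  — no active states
rest 'a' ignored (set empty)
end set {} — state 7 not in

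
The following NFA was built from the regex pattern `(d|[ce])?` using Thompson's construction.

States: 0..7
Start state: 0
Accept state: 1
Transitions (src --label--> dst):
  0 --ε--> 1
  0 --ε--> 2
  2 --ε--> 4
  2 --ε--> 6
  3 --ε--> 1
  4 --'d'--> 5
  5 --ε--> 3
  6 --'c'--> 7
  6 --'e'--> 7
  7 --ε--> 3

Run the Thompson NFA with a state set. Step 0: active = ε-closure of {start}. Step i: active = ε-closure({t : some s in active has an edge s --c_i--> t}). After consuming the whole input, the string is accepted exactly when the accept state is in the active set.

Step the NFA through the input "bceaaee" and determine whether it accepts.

initial (ε-close {0}): {0,1,2,4,6}
'b' @ 1: {}  — dead — no transitions
rest 'ceaaee' ignored (set empty)
after full input: {}  (accept=1 not in)

Answer: REJECT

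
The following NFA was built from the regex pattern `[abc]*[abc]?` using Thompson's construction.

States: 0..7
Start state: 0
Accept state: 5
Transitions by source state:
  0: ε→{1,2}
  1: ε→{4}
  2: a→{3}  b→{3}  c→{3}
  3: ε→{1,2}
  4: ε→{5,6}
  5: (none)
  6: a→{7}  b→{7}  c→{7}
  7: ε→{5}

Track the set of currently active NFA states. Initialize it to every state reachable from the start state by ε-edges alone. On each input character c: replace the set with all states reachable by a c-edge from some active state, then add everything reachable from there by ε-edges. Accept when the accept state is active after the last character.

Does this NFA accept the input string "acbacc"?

Answer: ACCEPT

Derivation:
start: ε-closure({0}) = {0,1,2,4,5,6}
'a' @ 1: {1,2,3,4,5,6,7}  ✓accept
'c' @ 2: {1,2,3,4,5,6,7}  ✓accept
'b' @ 3: {1,2,3,4,5,6,7}  ✓accept
'a' @ 4: {1,2,3,4,5,6,7}  ✓accept
'c' @ 5: {1,2,3,4,5,6,7}  ✓accept
'c' @ 6: {1,2,3,4,5,6,7}  ✓accept
final: {1,2,3,4,5,6,7}; accept 5 in set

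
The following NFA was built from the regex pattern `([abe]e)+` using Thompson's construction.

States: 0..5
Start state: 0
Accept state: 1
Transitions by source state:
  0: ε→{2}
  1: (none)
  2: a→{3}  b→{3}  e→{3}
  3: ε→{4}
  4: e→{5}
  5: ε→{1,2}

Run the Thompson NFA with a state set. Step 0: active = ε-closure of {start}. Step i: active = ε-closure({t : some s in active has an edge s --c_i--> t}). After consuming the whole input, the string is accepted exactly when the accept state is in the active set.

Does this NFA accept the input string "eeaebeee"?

Answer: ACCEPT

Steps:
S₀ = ε-closure({0}) = {0,2}
'e' @ 1: {3,4}
'e' @ 2: {1,2,5}  [accepting]
'a' @ 3: {3,4}
'e' @ 4: {1,2,5}  [accepting]
'b' @ 5: {3,4}
'e' @ 6: {1,2,5}  [accepting]
'e' @ 7: {3,4}
'e' @ 8: {1,2,5}  [accepting]
final: {1,2,5}; accept 1 in set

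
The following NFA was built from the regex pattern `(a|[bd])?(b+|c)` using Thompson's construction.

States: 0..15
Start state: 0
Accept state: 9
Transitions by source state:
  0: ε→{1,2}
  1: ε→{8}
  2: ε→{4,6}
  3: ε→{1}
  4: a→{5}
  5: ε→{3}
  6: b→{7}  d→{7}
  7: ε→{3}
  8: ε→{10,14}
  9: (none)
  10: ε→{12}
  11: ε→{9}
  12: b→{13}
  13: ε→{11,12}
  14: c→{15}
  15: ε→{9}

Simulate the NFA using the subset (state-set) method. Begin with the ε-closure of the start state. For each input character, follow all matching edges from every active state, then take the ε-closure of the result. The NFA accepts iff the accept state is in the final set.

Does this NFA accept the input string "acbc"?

Answer: REJECT

Derivation:
start: ε-closure({0}) = {0,1,2,4,6,8,10,12,14}
'a' @ 1: {1,3,5,8,10,12,14}
'c' @ 2: {9,15}  ✓accept
'b' @ 3: {}  — state set empty
rest 'c' ignored (set empty)
final: {}; accept 9 not in set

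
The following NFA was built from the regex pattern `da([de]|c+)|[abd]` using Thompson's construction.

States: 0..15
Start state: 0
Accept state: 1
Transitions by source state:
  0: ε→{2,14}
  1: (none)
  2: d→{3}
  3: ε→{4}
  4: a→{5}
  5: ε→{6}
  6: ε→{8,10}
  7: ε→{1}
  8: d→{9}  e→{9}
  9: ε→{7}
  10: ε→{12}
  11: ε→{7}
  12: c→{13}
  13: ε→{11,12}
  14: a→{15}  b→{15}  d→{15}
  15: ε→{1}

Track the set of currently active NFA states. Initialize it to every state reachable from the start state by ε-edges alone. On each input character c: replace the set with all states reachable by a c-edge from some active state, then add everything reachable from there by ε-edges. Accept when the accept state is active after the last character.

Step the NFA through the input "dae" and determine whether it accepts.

Answer: ACCEPT

Steps:
S₀ = ε-closure({0}) = {0,2,14}
'd' @ 1: {1,3,4,15}  [accepting]
'a' @ 2: {5,6,8,10,12}
'e' @ 3: {1,7,9}  [accepting]
after full input: {1,7,9}  (accept=1 in)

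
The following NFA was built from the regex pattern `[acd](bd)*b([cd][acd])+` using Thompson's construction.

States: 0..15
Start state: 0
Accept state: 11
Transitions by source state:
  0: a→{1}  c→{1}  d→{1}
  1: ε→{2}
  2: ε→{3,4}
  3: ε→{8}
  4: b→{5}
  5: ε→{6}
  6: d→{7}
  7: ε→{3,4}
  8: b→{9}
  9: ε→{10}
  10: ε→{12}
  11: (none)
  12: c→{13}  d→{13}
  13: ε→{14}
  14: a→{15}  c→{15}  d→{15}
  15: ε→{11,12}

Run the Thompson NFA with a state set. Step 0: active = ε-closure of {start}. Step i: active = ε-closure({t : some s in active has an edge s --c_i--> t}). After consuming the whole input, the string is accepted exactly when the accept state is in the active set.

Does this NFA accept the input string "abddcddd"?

Answer: ACCEPT

Steps:
initial (ε-close {0}): {0}
'a' @ 1: {1,2,3,4,8}
'b' @ 2: {5,6,9,10,12}
'd' @ 3: {3,4,7,8,13,14}
'd' @ 4: {11,12,15}  ✓accept
'c' @ 5: {13,14}
'd' @ 6: {11,12,15}  ✓accept
'd' @ 7: {13,14}
'd' @ 8: {11,12,15}  ✓accept
final: {11,12,15}; accept 11 in set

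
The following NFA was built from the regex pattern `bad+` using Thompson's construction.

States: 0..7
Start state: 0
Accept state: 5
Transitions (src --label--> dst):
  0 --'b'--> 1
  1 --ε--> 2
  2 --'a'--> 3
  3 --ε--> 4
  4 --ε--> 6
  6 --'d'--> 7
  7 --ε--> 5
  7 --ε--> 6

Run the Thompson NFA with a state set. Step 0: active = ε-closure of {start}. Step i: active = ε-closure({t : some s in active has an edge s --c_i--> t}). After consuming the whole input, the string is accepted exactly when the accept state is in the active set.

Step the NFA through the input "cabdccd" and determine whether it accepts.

Answer: REJECT

Derivation:
start: ε-closure({0}) = {0}
'c' @ 1: {}  — no active states
rest 'abdccd' ignored (set empty)
after full input: {}  (accept=5 not in)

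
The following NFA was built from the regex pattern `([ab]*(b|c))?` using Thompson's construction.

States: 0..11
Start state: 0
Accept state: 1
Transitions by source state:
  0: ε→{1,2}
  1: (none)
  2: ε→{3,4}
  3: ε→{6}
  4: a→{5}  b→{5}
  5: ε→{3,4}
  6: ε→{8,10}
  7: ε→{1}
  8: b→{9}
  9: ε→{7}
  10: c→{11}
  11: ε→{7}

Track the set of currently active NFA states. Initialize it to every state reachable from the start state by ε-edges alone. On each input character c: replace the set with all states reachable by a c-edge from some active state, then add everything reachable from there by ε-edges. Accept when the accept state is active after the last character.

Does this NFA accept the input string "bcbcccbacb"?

Answer: REJECT

Derivation:
start: ε-closure({0}) = {0,1,2,3,4,6,8,10}
'b' @ 1: {1,3,4,5,6,7,8,9,10}  (accept∈set)
'c' @ 2: {1,7,11}  (accept∈set)
'b' @ 3: {}  — state set empty
rest 'cccbacb' ignored (set empty)
after full input: {}  (accept=1 not in)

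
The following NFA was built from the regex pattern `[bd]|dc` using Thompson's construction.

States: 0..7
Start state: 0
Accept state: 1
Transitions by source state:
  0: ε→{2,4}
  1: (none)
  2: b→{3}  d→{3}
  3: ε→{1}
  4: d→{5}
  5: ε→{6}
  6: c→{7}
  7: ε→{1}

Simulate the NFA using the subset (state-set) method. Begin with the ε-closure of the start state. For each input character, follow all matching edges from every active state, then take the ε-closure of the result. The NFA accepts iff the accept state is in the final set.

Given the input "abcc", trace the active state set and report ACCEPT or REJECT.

initial (ε-close {0}): {0,2,4}
'a' @ 1: {}  — dead — no transitions
rest 'bcc' ignored (set empty)
final: {}; accept 1 not in set

Answer: REJECT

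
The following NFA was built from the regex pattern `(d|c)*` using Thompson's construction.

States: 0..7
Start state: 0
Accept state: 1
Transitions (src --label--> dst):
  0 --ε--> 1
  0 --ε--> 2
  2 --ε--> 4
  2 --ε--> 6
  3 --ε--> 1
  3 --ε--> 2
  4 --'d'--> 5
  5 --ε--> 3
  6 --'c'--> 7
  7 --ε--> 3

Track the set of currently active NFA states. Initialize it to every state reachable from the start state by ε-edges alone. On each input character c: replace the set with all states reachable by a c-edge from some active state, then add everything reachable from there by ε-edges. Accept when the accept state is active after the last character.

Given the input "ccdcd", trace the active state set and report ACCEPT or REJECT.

Answer: ACCEPT

Steps:
start: ε-closure({0}) = {0,1,2,4,6}
'c' @ 1: {1,2,3,4,6,7}  [accepting]
'c' @ 2: {1,2,3,4,6,7}  [accepting]
'd' @ 3: {1,2,3,4,5,6}  [accepting]
'c' @ 4: {1,2,3,4,6,7}  [accepting]
'd' @ 5: {1,2,3,4,5,6}  [accepting]
after full input: {1,2,3,4,5,6}  (accept=1 in)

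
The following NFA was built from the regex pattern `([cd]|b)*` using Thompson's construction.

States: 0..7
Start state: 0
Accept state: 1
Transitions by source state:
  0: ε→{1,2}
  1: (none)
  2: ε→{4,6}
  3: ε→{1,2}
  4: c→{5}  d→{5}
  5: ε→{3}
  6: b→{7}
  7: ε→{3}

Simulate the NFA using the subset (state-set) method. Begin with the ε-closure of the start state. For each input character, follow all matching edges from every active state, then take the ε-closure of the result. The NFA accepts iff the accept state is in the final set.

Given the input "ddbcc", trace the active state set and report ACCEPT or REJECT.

Answer: ACCEPT

Derivation:
start: ε-closure({0}) = {0,1,2,4,6}
'd' @ 1: {1,2,3,4,5,6}  (accept∈set)
'd' @ 2: {1,2,3,4,5,6}  (accept∈set)
'b' @ 3: {1,2,3,4,6,7}  (accept∈set)
'c' @ 4: {1,2,3,4,5,6}  (accept∈set)
'c' @ 5: {1,2,3,4,5,6}  (accept∈set)
end set {1,2,3,4,5,6} — state 1 in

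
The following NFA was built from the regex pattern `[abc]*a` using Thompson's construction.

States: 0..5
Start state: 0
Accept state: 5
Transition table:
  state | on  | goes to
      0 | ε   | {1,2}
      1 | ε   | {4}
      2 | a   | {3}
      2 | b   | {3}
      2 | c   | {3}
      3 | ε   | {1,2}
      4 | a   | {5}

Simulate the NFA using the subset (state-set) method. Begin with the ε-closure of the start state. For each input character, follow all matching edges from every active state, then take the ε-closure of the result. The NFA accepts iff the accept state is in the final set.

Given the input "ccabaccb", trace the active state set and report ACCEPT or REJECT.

Answer: REJECT

Trace:
S₀ = ε-closure({0}) = {0,1,2,4}
'c' @ 1: {1,2,3,4}
'c' @ 2: {1,2,3,4}
'a' @ 3: {1,2,3,4,5}  (accept∈set)
'b' @ 4: {1,2,3,4}
'a' @ 5: {1,2,3,4,5}  (accept∈set)
'c' @ 6: {1,2,3,4}
'c' @ 7: {1,2,3,4}
'b' @ 8: {1,2,3,4}
end set {1,2,3,4} — state 5 not in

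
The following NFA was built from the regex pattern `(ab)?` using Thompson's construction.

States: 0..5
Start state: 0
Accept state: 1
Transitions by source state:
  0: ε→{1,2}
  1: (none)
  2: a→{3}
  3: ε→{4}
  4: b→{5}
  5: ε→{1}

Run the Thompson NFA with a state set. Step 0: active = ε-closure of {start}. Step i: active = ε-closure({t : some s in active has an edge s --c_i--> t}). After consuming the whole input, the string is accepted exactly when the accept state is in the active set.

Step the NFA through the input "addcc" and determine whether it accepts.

Answer: REJECT

Steps:
initial (ε-close {0}): {0,1,2}
'a' @ 1: {3,4}
'd' @ 2: {}  — no active states
rest 'dcc' ignored (set empty)
after full input: {}  (accept=1 not in)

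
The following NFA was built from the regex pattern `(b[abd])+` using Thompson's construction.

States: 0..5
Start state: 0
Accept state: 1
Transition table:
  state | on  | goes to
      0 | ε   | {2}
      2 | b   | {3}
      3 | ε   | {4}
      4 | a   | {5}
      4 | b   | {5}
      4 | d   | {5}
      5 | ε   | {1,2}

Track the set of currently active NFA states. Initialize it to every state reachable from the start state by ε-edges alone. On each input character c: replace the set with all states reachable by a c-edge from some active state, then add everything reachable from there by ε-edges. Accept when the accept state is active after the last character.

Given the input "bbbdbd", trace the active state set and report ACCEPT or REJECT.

Answer: ACCEPT

Derivation:
start: ε-closure({0}) = {0,2}
'b' @ 1: {3,4}
'b' @ 2: {1,2,5}  (accept∈set)
'b' @ 3: {3,4}
'd' @ 4: {1,2,5}  (accept∈set)
'b' @ 5: {3,4}
'd' @ 6: {1,2,5}  (accept∈set)
end set {1,2,5} — state 1 in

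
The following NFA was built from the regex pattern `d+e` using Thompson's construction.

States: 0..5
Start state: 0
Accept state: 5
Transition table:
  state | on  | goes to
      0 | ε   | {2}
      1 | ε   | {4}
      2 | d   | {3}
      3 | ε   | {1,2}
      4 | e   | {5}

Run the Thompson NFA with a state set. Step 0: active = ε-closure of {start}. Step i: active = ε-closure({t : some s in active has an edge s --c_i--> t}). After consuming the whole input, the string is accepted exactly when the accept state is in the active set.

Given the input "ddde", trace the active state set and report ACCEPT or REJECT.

Answer: ACCEPT

Derivation:
S₀ = ε-closure({0}) = {0,2}
'd' @ 1: {1,2,3,4}
'd' @ 2: {1,2,3,4}
'd' @ 3: {1,2,3,4}
'e' @ 4: {5}  ✓accept
final: {5}; accept 5 in set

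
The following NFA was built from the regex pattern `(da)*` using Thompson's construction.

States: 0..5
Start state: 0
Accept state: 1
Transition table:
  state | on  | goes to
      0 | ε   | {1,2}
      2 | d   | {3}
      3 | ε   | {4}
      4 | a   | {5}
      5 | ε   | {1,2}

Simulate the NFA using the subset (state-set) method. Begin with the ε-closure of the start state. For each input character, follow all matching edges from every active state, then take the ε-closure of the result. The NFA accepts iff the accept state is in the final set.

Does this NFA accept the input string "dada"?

initial (ε-close {0}): {0,1,2}
'd' @ 1: {3,4}
'a' @ 2: {1,2,5}  ✓accept
'd' @ 3: {3,4}
'a' @ 4: {1,2,5}  ✓accept
final: {1,2,5}; accept 1 in set

Answer: ACCEPT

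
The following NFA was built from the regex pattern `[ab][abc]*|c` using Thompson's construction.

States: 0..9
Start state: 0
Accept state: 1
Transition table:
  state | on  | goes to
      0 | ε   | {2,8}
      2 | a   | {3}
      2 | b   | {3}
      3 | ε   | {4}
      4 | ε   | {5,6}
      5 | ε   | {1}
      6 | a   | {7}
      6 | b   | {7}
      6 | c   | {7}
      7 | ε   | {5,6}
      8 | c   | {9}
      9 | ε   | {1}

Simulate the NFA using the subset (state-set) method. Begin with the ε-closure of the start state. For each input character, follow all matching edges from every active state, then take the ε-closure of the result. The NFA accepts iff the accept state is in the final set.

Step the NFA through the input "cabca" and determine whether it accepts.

Answer: REJECT

Derivation:
initial (ε-close {0}): {0,2,8}
'c' @ 1: {1,9}  ✓accept
'a' @ 2: {}  — no active states
rest 'bca' ignored (set empty)
end set {} — state 1 not in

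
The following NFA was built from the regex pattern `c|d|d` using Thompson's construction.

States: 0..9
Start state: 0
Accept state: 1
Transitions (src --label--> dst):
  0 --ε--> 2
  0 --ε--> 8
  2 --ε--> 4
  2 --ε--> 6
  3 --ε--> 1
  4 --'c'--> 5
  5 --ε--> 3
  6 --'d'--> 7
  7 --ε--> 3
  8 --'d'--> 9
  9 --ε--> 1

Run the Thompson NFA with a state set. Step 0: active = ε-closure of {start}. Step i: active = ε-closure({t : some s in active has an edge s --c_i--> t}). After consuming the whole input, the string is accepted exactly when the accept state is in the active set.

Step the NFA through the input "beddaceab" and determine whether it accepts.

Answer: REJECT

Steps:
start: ε-closure({0}) = {0,2,4,6,8}
'b' @ 1: {}  — no active states
rest 'eddaceab' ignored (set empty)
end set {} — state 1 not in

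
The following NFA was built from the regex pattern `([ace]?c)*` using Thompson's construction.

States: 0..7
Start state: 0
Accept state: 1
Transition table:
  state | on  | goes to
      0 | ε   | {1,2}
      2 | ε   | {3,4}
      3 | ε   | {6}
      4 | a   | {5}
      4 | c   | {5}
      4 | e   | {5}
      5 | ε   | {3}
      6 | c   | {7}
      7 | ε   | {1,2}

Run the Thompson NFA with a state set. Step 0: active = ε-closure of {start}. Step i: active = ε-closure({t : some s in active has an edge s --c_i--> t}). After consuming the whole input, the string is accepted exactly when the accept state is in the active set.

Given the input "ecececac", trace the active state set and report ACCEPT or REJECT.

Answer: ACCEPT

Steps:
S₀ = ε-closure({0}) = {0,1,2,3,4,6}
'e' @ 1: {3,5,6}
'c' @ 2: {1,2,3,4,6,7}  ✓accept
'e' @ 3: {3,5,6}
'c' @ 4: {1,2,3,4,6,7}  ✓accept
'e' @ 5: {3,5,6}
'c' @ 6: {1,2,3,4,6,7}  ✓accept
'a' @ 7: {3,5,6}
'c' @ 8: {1,2,3,4,6,7}  ✓accept
final: {1,2,3,4,6,7}; accept 1 in set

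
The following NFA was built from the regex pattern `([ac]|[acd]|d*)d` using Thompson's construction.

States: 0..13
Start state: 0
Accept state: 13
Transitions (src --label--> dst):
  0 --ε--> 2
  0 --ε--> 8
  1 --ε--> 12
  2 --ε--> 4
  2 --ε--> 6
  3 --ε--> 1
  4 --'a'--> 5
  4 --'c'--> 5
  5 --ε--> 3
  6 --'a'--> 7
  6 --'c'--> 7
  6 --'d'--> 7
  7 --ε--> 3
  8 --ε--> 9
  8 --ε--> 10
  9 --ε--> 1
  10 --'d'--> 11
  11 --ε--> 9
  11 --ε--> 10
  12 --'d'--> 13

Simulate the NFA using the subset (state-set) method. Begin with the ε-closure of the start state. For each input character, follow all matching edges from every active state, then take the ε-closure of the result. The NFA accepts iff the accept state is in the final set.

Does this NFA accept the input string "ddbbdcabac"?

Answer: REJECT

Steps:
S₀ = ε-closure({0}) = {0,1,2,4,6,8,9,10,12}
'd' @ 1: {1,3,7,9,10,11,12,13}  (accept∈set)
'd' @ 2: {1,9,10,11,12,13}  (accept∈set)
'b' @ 3: {}  — state set empty
rest 'bdcabac' ignored (set empty)
after full input: {}  (accept=13 not in)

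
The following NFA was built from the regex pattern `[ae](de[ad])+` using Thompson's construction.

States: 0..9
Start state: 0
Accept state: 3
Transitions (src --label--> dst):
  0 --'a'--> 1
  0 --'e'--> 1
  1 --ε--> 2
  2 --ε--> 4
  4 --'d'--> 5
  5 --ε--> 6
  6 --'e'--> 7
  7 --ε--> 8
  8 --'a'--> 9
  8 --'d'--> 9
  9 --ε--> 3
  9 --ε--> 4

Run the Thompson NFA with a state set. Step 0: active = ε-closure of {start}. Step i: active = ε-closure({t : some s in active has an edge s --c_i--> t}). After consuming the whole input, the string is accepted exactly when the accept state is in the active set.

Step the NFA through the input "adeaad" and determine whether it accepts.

start: ε-closure({0}) = {0}
'a' @ 1: {1,2,4}
'd' @ 2: {5,6}
'e' @ 3: {7,8}
'a' @ 4: {3,4,9}  [accepting]
'a' @ 5: {}  — no active states
rest 'd' ignored (set empty)
final: {}; accept 3 not in set

Answer: REJECT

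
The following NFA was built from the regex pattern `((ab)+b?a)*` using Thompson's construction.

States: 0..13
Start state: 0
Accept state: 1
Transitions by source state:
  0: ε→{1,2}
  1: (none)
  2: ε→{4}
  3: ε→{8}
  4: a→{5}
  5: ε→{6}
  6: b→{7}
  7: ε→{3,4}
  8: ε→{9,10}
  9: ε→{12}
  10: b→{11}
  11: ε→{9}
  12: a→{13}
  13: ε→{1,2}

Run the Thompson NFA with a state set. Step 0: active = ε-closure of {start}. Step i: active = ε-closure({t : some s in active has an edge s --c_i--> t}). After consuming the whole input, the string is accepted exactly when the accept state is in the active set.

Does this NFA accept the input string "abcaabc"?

initial (ε-close {0}): {0,1,2,4}
'a' @ 1: {5,6}
'b' @ 2: {3,4,7,8,9,10,12}
'c' @ 3: {}  — no active states
rest 'aabc' ignored (set empty)
end set {} — state 1 not in

Answer: REJECT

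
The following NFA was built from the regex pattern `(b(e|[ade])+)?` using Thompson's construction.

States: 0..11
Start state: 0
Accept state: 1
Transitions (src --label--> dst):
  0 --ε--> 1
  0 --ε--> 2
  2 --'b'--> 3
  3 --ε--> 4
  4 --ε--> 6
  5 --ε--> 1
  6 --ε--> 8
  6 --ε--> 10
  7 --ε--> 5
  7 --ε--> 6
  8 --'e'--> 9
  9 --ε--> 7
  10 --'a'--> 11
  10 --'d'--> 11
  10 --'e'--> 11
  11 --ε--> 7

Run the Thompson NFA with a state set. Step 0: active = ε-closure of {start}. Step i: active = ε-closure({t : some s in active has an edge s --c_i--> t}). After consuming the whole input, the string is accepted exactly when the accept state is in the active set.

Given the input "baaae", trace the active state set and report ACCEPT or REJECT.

start: ε-closure({0}) = {0,1,2}
'b' @ 1: {3,4,6,8,10}
'a' @ 2: {1,5,6,7,8,10,11}  [accepting]
'a' @ 3: {1,5,6,7,8,10,11}  [accepting]
'a' @ 4: {1,5,6,7,8,10,11}  [accepting]
'e' @ 5: {1,5,6,7,8,9,10,11}  [accepting]
after full input: {1,5,6,7,8,9,10,11}  (accept=1 in)

Answer: ACCEPT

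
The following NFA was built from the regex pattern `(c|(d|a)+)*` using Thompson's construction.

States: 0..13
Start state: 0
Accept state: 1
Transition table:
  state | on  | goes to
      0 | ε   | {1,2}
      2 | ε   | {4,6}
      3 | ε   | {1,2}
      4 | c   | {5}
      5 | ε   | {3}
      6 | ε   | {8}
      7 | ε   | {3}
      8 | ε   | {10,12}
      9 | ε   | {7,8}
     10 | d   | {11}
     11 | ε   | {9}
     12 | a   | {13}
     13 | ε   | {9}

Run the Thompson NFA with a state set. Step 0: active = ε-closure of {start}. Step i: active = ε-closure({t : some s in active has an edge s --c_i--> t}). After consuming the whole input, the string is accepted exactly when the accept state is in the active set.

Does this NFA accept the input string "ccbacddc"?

Answer: REJECT

Trace:
start: ε-closure({0}) = {0,1,2,4,6,8,10,12}
'c' @ 1: {1,2,3,4,5,6,8,10,12}  ✓accept
'c' @ 2: {1,2,3,4,5,6,8,10,12}  ✓accept
'b' @ 3: {}  — state set empty
rest 'acddc' ignored (set empty)
after full input: {}  (accept=1 not in)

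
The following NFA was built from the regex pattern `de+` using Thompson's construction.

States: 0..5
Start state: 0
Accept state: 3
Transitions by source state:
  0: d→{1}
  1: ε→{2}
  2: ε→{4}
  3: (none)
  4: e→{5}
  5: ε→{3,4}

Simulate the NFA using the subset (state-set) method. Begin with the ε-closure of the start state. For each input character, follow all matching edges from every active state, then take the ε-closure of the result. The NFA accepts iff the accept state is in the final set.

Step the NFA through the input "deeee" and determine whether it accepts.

Answer: ACCEPT

Derivation:
initial (ε-close {0}): {0}
'd' @ 1: {1,2,4}
'e' @ 2: {3,4,5}  [accepting]
'e' @ 3: {3,4,5}  [accepting]
'e' @ 4: {3,4,5}  [accepting]
'e' @ 5: {3,4,5}  [accepting]
after full input: {3,4,5}  (accept=3 in)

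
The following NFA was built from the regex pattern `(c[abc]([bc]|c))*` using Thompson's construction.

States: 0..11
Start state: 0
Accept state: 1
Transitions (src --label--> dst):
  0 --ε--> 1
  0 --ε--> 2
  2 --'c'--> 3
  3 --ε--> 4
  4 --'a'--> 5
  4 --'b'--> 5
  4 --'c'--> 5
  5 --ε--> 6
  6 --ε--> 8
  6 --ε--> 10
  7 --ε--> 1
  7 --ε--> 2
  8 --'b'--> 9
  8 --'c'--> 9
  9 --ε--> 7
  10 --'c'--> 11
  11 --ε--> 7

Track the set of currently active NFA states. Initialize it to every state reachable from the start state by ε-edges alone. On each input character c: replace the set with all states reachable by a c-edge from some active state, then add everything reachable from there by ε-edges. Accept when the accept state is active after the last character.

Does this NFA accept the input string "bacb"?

S₀ = ε-closure({0}) = {0,1,2}
'b' @ 1: {}  — no active states
rest 'acb' ignored (set empty)
end set {} — state 1 not in

Answer: REJECT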